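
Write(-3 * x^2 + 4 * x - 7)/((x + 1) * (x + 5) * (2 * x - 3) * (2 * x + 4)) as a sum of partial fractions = -31/(455*(2*x - 3)) + 17/(52*(x + 5)) - 9/(14*(x + 2)) + 7/(20*(x + 1))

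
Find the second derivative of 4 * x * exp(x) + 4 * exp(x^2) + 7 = 16*x^2*exp(x^2) + 4*x*exp(x) + 8*exp(x) + 8*exp(x^2)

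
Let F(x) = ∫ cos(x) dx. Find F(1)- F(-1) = 2*sin(1)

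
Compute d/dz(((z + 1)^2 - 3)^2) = 4*z^3 + 12*z^2 - 8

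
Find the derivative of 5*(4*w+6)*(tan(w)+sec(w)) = 20*w*sin(w)/cos(w)^2 + 20*w/cos(w)^2 + 30*sin(w)/cos(w)^2 + 20*tan(w) + 20/cos(w) + 30/cos(w)^2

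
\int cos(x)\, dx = sin(x) + C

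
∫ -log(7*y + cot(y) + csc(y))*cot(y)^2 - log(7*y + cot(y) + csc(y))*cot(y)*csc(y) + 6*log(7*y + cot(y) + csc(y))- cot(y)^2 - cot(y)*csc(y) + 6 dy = (7*y + cot(y) + csc(y))*log(7*y + cot(y) + csc(y)) + C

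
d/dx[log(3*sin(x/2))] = 1/(2*tan(x/2))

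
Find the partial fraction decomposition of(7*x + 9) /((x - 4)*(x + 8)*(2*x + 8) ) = -47/(96*(x + 8)) + 19/(64*(x + 4)) + 37/(192*(x - 4))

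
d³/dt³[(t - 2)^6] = 120*t^3 - 720*t^2 + 1440*t - 960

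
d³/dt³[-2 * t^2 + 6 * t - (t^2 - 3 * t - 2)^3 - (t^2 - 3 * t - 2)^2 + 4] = -120*t^3 + 540*t^2 - 528*t - 18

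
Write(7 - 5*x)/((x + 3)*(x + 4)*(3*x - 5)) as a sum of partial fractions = -6/(119*(3*x - 5)) + 27/(17*(x + 4)) - 11/(7*(x + 3))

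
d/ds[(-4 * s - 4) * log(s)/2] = (-2*s*log(s) - 2*s - 2)/s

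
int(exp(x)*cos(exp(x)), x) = sin(exp(x)) + C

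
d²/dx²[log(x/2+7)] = -1/(x^2 + 28*x + 196)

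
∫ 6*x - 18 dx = 3*x^2 - 18*x + C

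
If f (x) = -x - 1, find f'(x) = -1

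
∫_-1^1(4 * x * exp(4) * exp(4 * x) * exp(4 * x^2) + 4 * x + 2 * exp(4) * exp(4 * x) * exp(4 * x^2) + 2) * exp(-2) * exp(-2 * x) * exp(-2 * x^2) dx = -exp(2) - exp(-6) + exp(-2) + exp(6)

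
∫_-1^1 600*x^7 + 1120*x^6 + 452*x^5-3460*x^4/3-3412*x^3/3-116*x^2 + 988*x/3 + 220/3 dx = -72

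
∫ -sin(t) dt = cos(t) + C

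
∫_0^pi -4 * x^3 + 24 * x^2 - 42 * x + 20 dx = -(-1 + (-2 + pi)^2)^2 + (-2 + pi)^2 + 5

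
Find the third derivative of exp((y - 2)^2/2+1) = y^3*exp(y^2/2 - 2*y + 3) - 6*y^2*exp(y^2/2 - 2*y + 3) + 15*y*exp(y^2/2 - 2*y + 3) - 14*exp(y^2/2 - 2*y + 3)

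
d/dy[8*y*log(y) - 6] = 8*log(y) + 8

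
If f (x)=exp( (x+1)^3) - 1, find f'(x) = 3*x^2*exp(x^3 + 3*x^2 + 3*x + 1) + 6*x*exp(x^3 + 3*x^2 + 3*x + 1) + 3*exp(x^3 + 3*x^2 + 3*x + 1)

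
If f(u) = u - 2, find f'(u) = 1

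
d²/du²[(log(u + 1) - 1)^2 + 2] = (4 - 2*log(u + 1))/(u^2 + 2*u + 1)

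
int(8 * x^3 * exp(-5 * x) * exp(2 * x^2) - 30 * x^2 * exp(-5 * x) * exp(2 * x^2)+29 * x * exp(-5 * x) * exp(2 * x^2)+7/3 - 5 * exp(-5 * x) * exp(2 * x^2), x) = x*((6*x - 15)*exp(x*(2*x - 5)) + 7)/3 + C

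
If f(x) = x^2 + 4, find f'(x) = 2*x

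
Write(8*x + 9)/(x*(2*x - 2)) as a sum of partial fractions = 17/(2*(x - 1)) - 9/(2*x)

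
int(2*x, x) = x^2 + C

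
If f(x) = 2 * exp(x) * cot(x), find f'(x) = 2*(1/tan(x) - 1/sin(x)^2)*exp(x)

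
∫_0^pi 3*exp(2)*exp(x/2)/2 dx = -3*exp(2) + 3*exp(pi/2 + 2)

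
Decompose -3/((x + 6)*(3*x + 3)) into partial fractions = 1/(5*(x + 6)) - 1/(5*(x + 1))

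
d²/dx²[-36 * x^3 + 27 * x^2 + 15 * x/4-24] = 54 - 216*x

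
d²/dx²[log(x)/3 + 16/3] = -1/(3*x^2)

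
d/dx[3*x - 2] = 3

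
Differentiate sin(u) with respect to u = cos(u)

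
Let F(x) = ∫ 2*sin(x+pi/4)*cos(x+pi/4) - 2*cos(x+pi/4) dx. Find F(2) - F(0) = -(-1 + sqrt(2)/2)^2 + (-1 + sin(pi/4 + 2))^2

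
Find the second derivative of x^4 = 12*x^2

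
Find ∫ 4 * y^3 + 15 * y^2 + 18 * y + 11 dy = y^4 + 5*y^3 + 9*y^2 + 11*y + C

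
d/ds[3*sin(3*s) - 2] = 9*cos(3*s)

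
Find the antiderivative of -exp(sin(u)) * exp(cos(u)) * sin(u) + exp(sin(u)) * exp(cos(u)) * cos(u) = exp(sqrt(2)*sin(u + pi/4)) + C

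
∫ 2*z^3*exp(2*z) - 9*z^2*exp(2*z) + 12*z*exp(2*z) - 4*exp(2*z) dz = (z - 2)^3*exp(2*z) + C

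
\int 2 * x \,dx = x^2 + C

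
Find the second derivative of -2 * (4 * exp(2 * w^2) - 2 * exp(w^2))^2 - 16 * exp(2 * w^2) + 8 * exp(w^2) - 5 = -2048*w^2*exp(4*w^2) + 1152*w^2*exp(3*w^2) - 384*w^2*exp(2*w^2) + 32*w^2*exp(w^2) - 256*exp(4*w^2) + 192*exp(3*w^2) - 96*exp(2*w^2) + 16*exp(w^2)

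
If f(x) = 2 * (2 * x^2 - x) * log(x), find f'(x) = 8*x*log(x) + 4*x - 2*log(x) - 2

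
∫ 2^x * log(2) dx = 2^x + C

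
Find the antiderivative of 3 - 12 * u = -6*u^2 + 3*u + C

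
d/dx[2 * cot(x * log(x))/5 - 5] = -2*(log(x) + 1)/(5*sin(x*log(x))^2)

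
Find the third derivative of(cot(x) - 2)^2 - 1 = -24*cot(x)^5 + 24*cot(x)^4 - 40*cot(x)^3 + 32*cot(x)^2 - 16*cot(x) + 8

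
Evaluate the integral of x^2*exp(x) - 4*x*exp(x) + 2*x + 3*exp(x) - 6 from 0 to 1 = -14 + 4*E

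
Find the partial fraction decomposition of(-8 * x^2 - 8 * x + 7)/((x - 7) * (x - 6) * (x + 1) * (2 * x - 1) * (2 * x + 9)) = -68/(2415*(2*x + 9)) + 4/(2145*(2*x - 1)) - 1/(168*(x + 1)) + 47/(231*(x - 6)) - 441/(2392*(x - 7))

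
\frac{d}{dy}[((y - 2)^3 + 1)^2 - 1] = 6*y^5 - 60*y^4 + 240*y^3 - 474*y^2 + 456*y - 168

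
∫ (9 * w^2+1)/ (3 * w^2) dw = 3*w - 1/(3*w) + C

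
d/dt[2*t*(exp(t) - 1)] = 2*t*exp(t) + 2*exp(t) - 2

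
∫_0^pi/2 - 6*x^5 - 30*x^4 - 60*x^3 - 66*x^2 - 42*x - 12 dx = -(1 + pi/2)^6 - 2*(1 + pi/2)^3 + 3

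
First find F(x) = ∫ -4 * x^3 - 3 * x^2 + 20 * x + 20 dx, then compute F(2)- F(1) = 28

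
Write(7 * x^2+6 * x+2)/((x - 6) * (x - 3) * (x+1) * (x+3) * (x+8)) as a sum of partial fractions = 201/(2695*(x + 8)) - 47/(540*(x + 3)) + 3/(392*(x + 1)) - 83/(792*(x - 3)) + 145/(1323*(x - 6))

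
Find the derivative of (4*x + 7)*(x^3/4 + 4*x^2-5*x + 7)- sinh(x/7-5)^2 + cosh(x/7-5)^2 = 4*x^3 + 213*x^2/4 + 16*x - 7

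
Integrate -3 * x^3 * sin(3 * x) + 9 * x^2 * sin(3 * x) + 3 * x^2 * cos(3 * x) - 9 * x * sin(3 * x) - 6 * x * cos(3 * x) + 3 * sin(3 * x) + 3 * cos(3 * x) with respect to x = (x - 1)^3*cos(3*x) + C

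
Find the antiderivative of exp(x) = exp(x) + C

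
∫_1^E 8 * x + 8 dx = -16 + (-2*E - 2)^2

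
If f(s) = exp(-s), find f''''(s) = exp(-s)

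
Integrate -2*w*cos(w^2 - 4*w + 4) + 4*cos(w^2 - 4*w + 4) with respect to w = -sin((w - 2)^2) + C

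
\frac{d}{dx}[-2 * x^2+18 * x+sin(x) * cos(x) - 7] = -4*x + cos(2*x) + 18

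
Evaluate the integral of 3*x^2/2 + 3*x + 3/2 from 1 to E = -4 + (1 + E)^3/2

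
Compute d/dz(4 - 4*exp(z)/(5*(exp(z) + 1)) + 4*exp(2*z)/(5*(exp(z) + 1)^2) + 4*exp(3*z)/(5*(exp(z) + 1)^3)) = (16*exp(3*z) - 4*exp(z))/(5*exp(4*z) + 20*exp(3*z) + 30*exp(2*z) + 20*exp(z) + 5)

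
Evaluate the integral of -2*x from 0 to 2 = -4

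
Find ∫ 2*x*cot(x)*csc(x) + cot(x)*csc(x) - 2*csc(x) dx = (-2*x - 1)*csc(x) + C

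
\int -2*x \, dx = -x^2 + C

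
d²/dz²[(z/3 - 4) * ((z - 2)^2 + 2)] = 2*z - 32/3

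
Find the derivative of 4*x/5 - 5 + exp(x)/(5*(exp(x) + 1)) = (4*exp(2*x) + 9*exp(x) + 4)/(5*exp(2*x) + 10*exp(x) + 5)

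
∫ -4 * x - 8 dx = -2*x^2 - 8*x + C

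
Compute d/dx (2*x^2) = 4*x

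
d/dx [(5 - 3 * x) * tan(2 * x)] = -6*x/cos(2*x)^2 - 3*tan(2*x) + 10/cos(2*x)^2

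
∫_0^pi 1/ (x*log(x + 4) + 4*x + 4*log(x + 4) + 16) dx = -log(log(4) + 4) + log(log(pi + 4) + 4)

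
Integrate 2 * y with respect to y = y^2 + C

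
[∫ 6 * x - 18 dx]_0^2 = -24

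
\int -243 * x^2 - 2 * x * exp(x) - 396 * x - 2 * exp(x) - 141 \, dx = x*(-81*x^2 - 198*x - 2*exp(x) - 141) + C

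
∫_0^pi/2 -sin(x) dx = -1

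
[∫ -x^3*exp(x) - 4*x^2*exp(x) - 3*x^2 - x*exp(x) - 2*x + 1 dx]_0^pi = (1 + exp(pi))*(-pi^3 - pi^2 - 1 + pi) + 2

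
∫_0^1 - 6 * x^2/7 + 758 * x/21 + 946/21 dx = 1319/21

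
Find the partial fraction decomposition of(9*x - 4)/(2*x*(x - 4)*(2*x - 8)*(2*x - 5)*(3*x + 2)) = -405/(14896*(3*x + 2)) + 74/(855*(2*x - 5)) - 571/(14112*(x - 4)) + 1/(21*(x - 4)^2) + 1/(160*x)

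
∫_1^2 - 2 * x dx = -3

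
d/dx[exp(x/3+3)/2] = exp(x/3 + 3)/6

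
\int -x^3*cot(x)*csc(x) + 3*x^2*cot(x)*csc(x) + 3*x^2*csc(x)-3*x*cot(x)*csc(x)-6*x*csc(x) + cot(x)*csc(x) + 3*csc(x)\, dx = (x - 1)^3*csc(x) + C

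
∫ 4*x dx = 2*x^2 + C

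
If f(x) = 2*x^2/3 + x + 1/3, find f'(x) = 4*x/3 + 1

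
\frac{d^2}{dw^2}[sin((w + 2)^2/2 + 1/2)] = -w^2*sin(w^2/2 + 2*w + 5/2) - 4*w*sin(w^2/2 + 2*w + 5/2) - 4*sin(w^2/2 + 2*w + 5/2) + cos(w^2/2 + 2*w + 5/2)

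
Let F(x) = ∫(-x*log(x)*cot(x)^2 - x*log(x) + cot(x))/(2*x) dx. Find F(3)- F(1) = log(3)*cot(3)/2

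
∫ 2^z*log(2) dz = 2^z + C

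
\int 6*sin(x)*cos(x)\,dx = 3*sin(x)^2 + C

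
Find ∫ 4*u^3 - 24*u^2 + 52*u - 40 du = u^4 - 8*u^3 + 26*u^2 - 40*u + C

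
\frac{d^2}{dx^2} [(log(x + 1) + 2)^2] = (-2*log(x + 1) - 2)/(x^2 + 2*x + 1)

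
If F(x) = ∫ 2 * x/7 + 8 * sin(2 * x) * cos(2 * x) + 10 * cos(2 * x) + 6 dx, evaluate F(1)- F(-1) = 10*sin(2) + 12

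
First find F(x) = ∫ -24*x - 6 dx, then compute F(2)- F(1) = -42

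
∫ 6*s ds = 3*s^2 + C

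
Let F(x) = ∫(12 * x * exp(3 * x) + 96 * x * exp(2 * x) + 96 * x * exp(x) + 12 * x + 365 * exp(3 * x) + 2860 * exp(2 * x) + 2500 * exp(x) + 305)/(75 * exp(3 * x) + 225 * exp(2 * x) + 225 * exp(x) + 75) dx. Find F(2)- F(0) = -908/15 + exp(2)/(3*(1 + exp(2))) + 2*(exp(2)/(1 + exp(2)) + 27/5)^2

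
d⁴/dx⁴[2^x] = 2^x*log(2)^4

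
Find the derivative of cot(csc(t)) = cos(t)/(sin(t)^2*sin(1/sin(t))^2)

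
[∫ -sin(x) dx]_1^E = cos(E) - cos(1)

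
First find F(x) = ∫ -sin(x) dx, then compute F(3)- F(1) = cos(3) - cos(1)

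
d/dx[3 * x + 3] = 3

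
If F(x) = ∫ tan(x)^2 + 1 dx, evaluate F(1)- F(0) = tan(1)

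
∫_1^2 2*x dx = 3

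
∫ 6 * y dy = 3*y^2 + C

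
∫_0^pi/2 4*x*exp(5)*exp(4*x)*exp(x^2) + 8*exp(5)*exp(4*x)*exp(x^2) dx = -2*exp(5) + 2*exp(1 + (pi/2 + 2)^2)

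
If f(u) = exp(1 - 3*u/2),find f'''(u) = -27*exp(1 - 3*u/2)/8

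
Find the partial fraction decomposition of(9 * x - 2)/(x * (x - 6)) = 26/(3*(x - 6)) + 1/(3*x)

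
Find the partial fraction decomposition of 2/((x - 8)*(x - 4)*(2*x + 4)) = 1/(60*(x + 2)) - 1/(24*(x - 4)) + 1/(40*(x - 8))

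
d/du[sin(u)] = cos(u)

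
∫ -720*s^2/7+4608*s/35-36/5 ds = -240*s^3/7 + 2304*s^2/35 - 36*s/5 + C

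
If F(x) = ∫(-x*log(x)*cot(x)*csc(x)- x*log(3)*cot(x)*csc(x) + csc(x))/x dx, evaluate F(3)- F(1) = -log(3)*csc(1) + log(9)*csc(3)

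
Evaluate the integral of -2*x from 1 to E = 1 - exp(2)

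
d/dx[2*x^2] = 4*x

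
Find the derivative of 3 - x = -1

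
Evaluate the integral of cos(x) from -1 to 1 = 2*sin(1)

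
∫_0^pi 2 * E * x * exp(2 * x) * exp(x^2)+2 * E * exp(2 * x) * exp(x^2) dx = -E + exp((1 + pi)^2)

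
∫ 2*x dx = x^2 + C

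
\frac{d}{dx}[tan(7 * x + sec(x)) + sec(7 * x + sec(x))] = tan(x)*tan(7*x + sec(x))^2*sec(x) + tan(x)*tan(7*x + sec(x))*sec(x)*sec(7*x + sec(x)) + tan(x)*sec(x) + 7*tan(7*x + sec(x))^2 + 7*tan(7*x + sec(x))*sec(7*x + sec(x)) + 7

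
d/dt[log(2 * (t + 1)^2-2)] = (2*t + 2)/(t^2 + 2*t)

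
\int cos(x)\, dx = sin(x) + C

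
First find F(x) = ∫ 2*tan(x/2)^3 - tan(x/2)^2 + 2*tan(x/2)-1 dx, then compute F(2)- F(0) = 2*(-1 + tan(1))*tan(1)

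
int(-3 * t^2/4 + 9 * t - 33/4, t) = -t^3/4 + 9*t^2/2 - 33*t/4 + C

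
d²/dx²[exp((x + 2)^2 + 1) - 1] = 4*x^2*exp(x^2 + 4*x + 5) + 16*x*exp(x^2 + 4*x + 5) + 18*exp(x^2 + 4*x + 5)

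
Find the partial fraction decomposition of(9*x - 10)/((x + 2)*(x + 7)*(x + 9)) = -13/(2*(x + 9)) + 73/(10*(x + 7)) - 4/(5*(x + 2))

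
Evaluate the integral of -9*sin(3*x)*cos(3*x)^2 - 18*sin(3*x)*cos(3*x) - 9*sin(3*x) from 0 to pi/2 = -7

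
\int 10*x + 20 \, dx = 5*x^2 + 20*x + C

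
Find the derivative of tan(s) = cos(s)^(-2)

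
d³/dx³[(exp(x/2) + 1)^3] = 27*exp(3*x/2)/8 + 3*exp(x/2)/8 + 3*exp(x)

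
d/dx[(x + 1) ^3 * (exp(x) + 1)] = x^3*exp(x) + 6*x^2*exp(x) + 3*x^2 + 9*x*exp(x) + 6*x + 4*exp(x) + 3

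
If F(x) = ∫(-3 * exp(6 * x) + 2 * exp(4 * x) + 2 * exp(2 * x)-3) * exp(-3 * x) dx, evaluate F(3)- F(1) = -(-exp(-3) + exp(3))^3 - exp(3) - exp(-1) + exp(-3) + E + (E - exp(-1))^3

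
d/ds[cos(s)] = -sin(s)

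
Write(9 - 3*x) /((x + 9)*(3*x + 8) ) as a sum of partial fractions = 51/(19*(3*x + 8)) - 36/(19*(x + 9))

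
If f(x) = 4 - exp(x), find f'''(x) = -exp(x)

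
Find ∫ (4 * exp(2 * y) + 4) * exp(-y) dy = 8*sinh(y) + C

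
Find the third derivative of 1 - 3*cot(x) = 18*cot(x)^4 + 24*cot(x)^2 + 6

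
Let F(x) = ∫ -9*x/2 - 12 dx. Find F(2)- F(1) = -75/4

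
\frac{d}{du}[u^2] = 2*u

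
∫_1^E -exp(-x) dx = -exp(-1) + exp(-E)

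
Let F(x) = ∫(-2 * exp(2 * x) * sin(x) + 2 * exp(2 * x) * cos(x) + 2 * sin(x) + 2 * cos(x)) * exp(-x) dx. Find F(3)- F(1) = 2*(-exp(-3) + exp(3))*cos(3) - 2*(E - exp(-1))*cos(1)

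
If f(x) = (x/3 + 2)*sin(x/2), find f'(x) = x*cos(x/2)/6 + sin(x/2)/3 + cos(x/2)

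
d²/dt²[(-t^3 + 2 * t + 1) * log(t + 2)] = (-6*t^3*log(t + 2) - 5*t^3 - 24*t^2*log(t + 2) - 12*t^2 - 24*t*log(t + 2) + 2*t + 7)/(t^2 + 4*t + 4)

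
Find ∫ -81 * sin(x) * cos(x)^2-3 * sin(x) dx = 27*cos(x)^3 + 3*cos(x) + C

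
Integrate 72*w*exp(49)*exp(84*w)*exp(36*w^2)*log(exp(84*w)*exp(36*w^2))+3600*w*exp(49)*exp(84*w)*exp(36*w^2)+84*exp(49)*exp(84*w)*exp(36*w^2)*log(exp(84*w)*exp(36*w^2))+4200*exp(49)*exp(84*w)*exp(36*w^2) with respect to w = (6*w + 7)^2*exp((6*w + 7)^2) + C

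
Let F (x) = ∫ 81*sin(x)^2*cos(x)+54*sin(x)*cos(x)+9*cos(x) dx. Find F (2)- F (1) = -(1 + 3*sin(1))^3 + (1 + 3*sin(2))^3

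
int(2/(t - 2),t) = log(2*(t - 2)^2) + C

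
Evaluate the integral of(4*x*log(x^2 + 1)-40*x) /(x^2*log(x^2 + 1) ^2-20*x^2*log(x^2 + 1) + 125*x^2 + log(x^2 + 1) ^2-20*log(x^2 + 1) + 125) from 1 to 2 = -log(1 + (-2 + log(2)/5)^2) + log(1 + (-2 + log(5)/5)^2)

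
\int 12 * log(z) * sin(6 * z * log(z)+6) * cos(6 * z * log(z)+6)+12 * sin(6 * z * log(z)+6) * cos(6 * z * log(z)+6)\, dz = sin(6*z*log(z) + 6)^2 + C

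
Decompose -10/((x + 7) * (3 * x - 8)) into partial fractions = -30/(29*(3*x - 8)) + 10/(29*(x + 7))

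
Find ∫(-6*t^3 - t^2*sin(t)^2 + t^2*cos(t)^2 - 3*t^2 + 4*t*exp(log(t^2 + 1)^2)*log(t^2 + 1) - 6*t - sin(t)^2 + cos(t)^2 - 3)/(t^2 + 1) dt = -3*t^2 - 3*t + exp(log(t^2 + 1)^2) + sin(2*t)/2 + C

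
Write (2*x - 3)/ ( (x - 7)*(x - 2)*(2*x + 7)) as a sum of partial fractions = -40/(231*(2*x + 7)) - 1/(55*(x - 2)) + 11/(105*(x - 7))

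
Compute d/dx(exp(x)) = exp(x)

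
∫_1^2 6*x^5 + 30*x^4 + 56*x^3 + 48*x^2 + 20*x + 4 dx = 605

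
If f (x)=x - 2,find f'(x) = 1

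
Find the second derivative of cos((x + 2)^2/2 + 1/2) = -x^2*cos(x^2/2 + 2*x + 5/2) - 4*x*cos(x^2/2 + 2*x + 5/2) - sin(x^2/2 + 2*x + 5/2) - 4*cos(x^2/2 + 2*x + 5/2)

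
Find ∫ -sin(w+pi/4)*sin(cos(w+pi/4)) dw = -cos(cos(w + pi/4)) + C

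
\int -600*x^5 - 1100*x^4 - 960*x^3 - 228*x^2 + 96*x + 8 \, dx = -100*x^6 - 220*x^5 - 240*x^4 - 76*x^3 + 48*x^2 + 8*x + C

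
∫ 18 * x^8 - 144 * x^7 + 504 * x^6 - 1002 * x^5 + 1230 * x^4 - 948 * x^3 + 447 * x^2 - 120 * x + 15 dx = 2*x^9 - 18*x^8 + 72*x^7 - 167*x^6 + 246*x^5 - 237*x^4 + 149*x^3 - 60*x^2 + 15*x + C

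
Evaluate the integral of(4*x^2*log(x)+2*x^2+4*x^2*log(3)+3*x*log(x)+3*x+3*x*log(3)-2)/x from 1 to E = -3*log(3) + (-2 + 3*E + 2*exp(2))*log(3*E)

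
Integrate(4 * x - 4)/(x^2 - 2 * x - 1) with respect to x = 2*log(-x^2 + 2*x + 1) + C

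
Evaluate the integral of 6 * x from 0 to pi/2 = 3*pi^2/4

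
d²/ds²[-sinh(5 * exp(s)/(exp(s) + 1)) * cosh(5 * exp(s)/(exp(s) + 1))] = -5*(-exp(2*s)*cosh(10*exp(s)/(exp(s) + 1)) + 10*exp(s)*sinh(10*exp(s)/(exp(s) + 1)) + cosh(10*exp(s)/(exp(s) + 1)))*exp(s)/(exp(4*s) + 4*exp(3*s) + 6*exp(2*s) + 4*exp(s) + 1)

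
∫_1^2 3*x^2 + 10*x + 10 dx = 32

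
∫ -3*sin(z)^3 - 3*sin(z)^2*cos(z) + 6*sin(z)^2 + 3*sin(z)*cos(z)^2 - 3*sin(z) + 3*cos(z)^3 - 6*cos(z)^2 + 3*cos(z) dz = (sqrt(2)*sin(z + pi/4) - 1)^3 + C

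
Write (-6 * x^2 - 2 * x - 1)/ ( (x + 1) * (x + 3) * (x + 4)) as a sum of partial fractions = -89/(3*(x + 4)) + 49/(2*(x + 3)) - 5/(6*(x + 1))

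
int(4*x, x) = 2*x^2 + C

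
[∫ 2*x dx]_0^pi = pi^2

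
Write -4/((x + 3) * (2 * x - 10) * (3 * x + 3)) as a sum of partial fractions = -1/(24*(x + 3)) + 1/(18*(x + 1)) - 1/(72*(x - 5))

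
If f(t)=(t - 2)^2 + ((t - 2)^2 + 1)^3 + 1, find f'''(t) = 120*t^3 - 720*t^2 + 1512*t - 1104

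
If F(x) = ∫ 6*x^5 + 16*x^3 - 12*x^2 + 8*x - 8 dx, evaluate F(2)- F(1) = 99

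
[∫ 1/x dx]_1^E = 1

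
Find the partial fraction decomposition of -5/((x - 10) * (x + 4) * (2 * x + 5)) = 4/(15*(2*x + 5)) - 5/(42*(x + 4)) - 1/(70*(x - 10))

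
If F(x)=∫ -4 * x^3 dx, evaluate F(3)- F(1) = -80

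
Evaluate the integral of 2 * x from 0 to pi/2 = pi^2/4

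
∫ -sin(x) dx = cos(x) + C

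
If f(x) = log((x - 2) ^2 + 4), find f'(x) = (2*x - 4)/(x^2 - 4*x + 8)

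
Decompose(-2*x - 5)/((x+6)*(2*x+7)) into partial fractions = 4/(5*(2*x + 7)) - 7/(5*(x + 6))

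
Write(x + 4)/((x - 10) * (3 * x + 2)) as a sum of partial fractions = -5/(16*(3*x + 2)) + 7/(16*(x - 10))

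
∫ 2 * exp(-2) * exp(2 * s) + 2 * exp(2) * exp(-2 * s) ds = 2*sinh(2*s - 2) + C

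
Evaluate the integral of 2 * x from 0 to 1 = 1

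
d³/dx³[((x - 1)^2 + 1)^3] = 120*x^3 - 360*x^2 + 432*x - 192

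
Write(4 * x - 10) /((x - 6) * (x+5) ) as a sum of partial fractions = 30/(11*(x + 5)) + 14/(11*(x - 6))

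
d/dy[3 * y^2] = 6*y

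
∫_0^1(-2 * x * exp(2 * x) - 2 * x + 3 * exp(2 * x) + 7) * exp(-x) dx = -3*exp(-1) + 3*E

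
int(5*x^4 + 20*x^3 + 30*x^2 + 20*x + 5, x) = x^5 + 5*x^4 + 10*x^3 + 10*x^2 + 5*x + C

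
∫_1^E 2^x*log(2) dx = -2 + 2^E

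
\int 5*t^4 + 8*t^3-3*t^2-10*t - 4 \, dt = t^5 + 2*t^4 - t^3 - 5*t^2 - 4*t + C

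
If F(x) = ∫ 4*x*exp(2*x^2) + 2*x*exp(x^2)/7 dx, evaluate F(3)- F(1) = -exp(2) - E/7 + exp(9)/7 + exp(18)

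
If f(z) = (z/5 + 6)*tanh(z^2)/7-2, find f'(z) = 2*z^2/(35*cosh(z^2)^2) + 12*z/(7*cosh(z^2)^2) + tanh(z^2)/35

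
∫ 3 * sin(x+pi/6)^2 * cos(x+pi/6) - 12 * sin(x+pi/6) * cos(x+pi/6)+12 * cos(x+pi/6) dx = (sin(x + pi/6) - 2)^3 + C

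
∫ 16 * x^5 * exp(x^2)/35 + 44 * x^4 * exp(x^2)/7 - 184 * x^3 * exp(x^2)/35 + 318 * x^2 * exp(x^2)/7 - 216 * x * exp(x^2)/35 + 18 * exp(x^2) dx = 2*x*(x + 15)*(4*x^2 - 5*x + 21)*exp(x^2)/35 + C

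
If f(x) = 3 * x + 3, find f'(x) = 3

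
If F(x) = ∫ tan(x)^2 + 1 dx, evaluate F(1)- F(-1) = 2*tan(1)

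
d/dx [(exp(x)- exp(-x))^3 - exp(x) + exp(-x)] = (3*exp(6*x) - 4*exp(4*x) - 4*exp(2*x) + 3)*exp(-3*x)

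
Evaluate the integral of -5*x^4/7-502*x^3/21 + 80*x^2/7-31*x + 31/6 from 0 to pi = (-3*pi^2 - 4 + pi/2)*(-3*pi + pi^3/7 + 7 + 6*pi^2)/3 + 28/3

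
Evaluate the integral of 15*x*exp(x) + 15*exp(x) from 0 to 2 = 30*exp(2)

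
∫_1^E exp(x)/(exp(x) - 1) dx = -log(-1 + E) + log(-1 + exp(E))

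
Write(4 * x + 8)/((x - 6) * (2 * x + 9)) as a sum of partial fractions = 20/(21*(2*x + 9)) + 32/(21*(x - 6))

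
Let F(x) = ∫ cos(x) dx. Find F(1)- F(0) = sin(1)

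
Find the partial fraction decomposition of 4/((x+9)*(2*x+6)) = -1/(3*(x + 9)) + 1/(3*(x + 3))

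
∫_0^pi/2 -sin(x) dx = -1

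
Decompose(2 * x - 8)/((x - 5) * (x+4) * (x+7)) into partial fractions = -11/(18*(x + 7)) + 16/(27*(x + 4)) + 1/(54*(x - 5))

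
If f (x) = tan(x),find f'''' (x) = 24*tan(x)^5 + 40*tan(x)^3 + 16*tan(x)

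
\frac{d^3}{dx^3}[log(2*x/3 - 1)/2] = 8/(8*x^3 - 36*x^2 + 54*x - 27)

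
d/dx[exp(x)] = exp(x)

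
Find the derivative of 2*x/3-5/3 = 2/3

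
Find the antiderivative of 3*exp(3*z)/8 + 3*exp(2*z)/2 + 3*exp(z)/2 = (exp(z) + 2)^3/8 + C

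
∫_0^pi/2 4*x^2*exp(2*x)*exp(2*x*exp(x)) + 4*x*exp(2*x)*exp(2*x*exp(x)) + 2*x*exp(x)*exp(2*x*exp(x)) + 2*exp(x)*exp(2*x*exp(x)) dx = pi*exp(pi/2 + pi*exp(pi/2))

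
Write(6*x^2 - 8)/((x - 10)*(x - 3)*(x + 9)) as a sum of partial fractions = 239/(114*(x + 9)) - 23/(42*(x - 3)) + 592/(133*(x - 10))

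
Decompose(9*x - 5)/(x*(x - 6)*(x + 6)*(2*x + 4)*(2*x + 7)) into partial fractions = 292/(1995*(2*x + 7)) - 59/(2880*(x + 6)) - 23/(384*(x + 2)) + 49/(21888*(x - 6)) + 5/(1008*x)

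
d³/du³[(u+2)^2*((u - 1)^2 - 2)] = 24*u + 12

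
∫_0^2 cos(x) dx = sin(2)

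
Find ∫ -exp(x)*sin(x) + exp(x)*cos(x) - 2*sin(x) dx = (exp(x) + 2)*cos(x) + C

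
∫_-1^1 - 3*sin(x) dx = 0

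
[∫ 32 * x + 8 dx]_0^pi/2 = -1 + (-2*pi - 1)^2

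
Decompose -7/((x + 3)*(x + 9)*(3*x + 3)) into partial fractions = -7/(144*(x + 9)) + 7/(36*(x + 3)) - 7/(48*(x + 1))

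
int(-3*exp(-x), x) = 3*exp(-x) + C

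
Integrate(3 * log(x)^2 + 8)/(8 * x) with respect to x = log(x)^3/8 + log(x) + C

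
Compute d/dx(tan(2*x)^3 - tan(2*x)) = 6*tan(2*x)^4 + 4*tan(2*x)^2 - 2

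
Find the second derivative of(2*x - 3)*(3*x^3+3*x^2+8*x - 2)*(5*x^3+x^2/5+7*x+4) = 1260*x^5 - 414*x^4 + 1528*x^3 - 8136*x^2/5 + 1842*x/5 - 1668/5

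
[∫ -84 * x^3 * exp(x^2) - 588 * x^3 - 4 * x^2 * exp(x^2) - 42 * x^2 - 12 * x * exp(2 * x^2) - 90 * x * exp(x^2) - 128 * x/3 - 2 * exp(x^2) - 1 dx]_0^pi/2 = -3*(pi/6 + exp(pi^2/4) + 7*pi^2/4)^2 - 21*pi^2/4 - 3*exp(pi^2/4) - pi/2 + 6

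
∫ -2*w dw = -w^2 + C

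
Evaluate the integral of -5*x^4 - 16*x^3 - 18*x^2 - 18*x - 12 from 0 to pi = (2 + pi)^2*(-pi^3 - 2*pi - 1) + 4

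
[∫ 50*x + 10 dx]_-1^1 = 20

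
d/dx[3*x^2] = 6*x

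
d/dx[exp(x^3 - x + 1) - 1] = 3*x^2*exp(x^3 - x + 1) - exp(x^3 - x + 1)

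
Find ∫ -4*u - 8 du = -2*u^2 - 8*u + C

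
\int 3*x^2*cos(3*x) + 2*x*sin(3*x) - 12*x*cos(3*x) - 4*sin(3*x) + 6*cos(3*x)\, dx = ((x - 2)^2 - 2)*sin(3*x) + C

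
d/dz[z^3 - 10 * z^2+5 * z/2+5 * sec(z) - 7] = 3*z^2 - 20*z + 5*tan(z)*sec(z) + 5/2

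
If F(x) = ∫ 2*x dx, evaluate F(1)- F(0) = 1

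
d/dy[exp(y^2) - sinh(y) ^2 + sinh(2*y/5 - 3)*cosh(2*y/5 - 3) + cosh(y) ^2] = 2*y*exp(y^2) + 2*sinh(2*y/5 - 3)^2/5 + 2*cosh(2*y/5 - 3)^2/5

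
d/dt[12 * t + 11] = 12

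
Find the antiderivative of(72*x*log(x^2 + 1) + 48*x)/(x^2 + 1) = 6*(3*log(x^2 + 1) + 4)*log(x^2 + 1) + C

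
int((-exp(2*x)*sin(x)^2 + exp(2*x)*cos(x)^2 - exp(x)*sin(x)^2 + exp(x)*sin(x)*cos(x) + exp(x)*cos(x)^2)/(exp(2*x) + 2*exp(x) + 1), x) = (exp(x)*sin(2*x)/2 + exp(x) + 1)/(exp(x) + 1) + C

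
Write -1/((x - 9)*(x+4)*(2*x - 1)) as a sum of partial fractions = 4/(153*(2*x - 1)) - 1/(117*(x + 4)) - 1/(221*(x - 9))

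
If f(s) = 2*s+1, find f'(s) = 2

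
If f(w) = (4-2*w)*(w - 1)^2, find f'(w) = -6*w^2 + 16*w - 10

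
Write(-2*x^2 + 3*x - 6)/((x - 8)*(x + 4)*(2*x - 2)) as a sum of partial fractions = -5/(12*(x + 4)) + 1/(14*(x - 1)) - 55/(84*(x - 8))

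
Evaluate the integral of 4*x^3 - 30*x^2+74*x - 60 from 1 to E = -4 + (-3 + E)^2*(-2 + E)^2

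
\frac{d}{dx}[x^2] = 2*x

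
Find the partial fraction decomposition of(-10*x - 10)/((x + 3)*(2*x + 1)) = -2/(2*x + 1) - 4/(x + 3)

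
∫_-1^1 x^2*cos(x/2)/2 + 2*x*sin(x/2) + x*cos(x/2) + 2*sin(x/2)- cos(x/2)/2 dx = 0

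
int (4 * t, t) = 2*t^2 + C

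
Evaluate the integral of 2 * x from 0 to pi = pi^2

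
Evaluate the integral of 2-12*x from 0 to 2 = -20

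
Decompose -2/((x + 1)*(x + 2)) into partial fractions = 2/(x + 2) - 2/(x + 1)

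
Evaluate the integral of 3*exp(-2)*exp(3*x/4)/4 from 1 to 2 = -exp(-5/4) + exp(-1/2)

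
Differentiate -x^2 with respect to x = -2*x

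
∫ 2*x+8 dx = x^2 + 8*x + C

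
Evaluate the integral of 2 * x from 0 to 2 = 4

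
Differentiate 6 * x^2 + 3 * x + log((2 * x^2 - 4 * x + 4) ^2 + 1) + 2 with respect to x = (48*x^5 - 180*x^4 + 352*x^3 - 336*x^2 + 172*x + 19)/(4*x^4 - 16*x^3 + 32*x^2 - 32*x + 17)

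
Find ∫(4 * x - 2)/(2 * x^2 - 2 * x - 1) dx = log(2*x^2 - 2*x - 1) + C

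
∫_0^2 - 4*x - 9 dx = -26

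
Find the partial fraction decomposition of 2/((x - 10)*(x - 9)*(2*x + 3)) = 8/(483*(2*x + 3)) - 2/(21*(x - 9)) + 2/(23*(x - 10))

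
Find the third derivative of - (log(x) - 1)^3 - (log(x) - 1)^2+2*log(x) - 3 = (-6*log(x)^2 + 26*log(x) - 16)/x^3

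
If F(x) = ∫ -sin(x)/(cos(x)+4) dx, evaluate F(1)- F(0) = -log(5/2) + log(cos(1)/2 + 2)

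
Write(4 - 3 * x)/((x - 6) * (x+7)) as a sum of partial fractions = -25/(13*(x + 7)) - 14/(13*(x - 6))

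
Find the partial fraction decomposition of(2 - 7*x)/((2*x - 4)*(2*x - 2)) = 5/(4*(x - 1)) - 3/(x - 2)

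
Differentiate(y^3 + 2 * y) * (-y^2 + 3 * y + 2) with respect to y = -5*y^4 + 12*y^3 + 12*y + 4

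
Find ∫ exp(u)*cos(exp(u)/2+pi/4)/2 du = sin(exp(u)/2 + pi/4) + C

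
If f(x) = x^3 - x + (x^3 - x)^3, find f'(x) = 9*x^8 - 21*x^6 + 15*x^4 - 1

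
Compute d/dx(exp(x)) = exp(x)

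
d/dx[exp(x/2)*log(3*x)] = (x*exp(x/2)*log(x) + x*exp(x/2)*log(3) + 2*exp(x/2))/(2*x)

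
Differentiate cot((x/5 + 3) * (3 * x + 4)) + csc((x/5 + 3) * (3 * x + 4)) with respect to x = -(6*x*cos(3*x^2/5 + 49*x/5 + 12) + 6*x + 49*cos(3*x^2/5 + 49*x/5 + 12) + 49)/(5*sin(3*x^2/5 + 49*x/5 + 12)^2)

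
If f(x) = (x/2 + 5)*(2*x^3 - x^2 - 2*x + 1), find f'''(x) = 24*x + 57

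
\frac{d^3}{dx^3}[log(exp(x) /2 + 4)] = (-8*exp(2*x) + 64*exp(x))/(exp(3*x) + 24*exp(2*x) + 192*exp(x) + 512)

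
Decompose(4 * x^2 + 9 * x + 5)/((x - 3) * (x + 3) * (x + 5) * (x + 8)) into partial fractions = -63/(55*(x + 8)) + 5/(4*(x + 5)) - 7/(30*(x + 3)) + 17/(132*(x - 3))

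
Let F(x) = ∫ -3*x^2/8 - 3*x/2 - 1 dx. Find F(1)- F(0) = -15/8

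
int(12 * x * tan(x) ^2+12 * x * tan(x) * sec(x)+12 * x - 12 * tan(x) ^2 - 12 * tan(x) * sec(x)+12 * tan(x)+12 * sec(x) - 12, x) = (12*x - 12)*(tan(x) + sec(x)) + C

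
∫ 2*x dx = x^2 + C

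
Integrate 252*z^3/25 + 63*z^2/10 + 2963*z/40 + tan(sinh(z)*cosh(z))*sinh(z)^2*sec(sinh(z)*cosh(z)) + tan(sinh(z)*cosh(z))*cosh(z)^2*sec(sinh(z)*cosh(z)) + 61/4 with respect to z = 63*z^4/25 + 21*z^3/10 + 2963*z^2/80 + 61*z/4 + sec(sinh(2*z)/2) + C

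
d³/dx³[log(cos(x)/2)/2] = -sin(x)/cos(x)^3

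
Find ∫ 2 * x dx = x^2 + C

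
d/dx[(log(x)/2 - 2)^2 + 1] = (log(x) - 4)/(2*x)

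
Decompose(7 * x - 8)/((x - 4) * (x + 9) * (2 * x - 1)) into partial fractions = 18/(133*(2*x - 1)) - 71/(247*(x + 9)) + 20/(91*(x - 4))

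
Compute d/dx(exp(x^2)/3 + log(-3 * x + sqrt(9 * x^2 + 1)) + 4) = (18*x^3*exp(x^2) - 6*x^2*sqrt(9*x^2 + 1)*exp(x^2) + 2*x*exp(x^2) + 27*x - 9*sqrt(9*x^2 + 1))/(27*x^2 - 9*x*sqrt(9*x^2 + 1) + 3)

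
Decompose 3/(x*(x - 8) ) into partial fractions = 3/(8*(x - 8)) - 3/(8*x)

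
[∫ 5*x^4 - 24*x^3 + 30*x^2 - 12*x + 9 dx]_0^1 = 8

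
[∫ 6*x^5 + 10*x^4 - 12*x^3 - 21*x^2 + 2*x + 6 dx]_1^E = -exp(3) - exp(2) - 1 + 2*E + (-2*E - 1 + exp(2) + exp(3))^2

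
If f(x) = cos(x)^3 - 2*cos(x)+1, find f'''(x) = (19 - 27*sin(x)^2)*sin(x)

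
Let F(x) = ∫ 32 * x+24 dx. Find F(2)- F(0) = 112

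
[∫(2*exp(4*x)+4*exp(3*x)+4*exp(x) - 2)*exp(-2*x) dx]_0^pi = -4 + (-exp(-pi) + 2 + exp(pi))^2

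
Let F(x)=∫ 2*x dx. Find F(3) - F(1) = 8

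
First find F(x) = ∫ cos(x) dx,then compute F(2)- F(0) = sin(2)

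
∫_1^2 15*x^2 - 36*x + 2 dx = -17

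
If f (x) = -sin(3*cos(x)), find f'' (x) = 9*sin(x)^2*sin(3*cos(x)) + 3*cos(x)*cos(3*cos(x))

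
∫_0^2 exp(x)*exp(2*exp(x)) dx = -exp(2)/2 + exp(2*exp(2))/2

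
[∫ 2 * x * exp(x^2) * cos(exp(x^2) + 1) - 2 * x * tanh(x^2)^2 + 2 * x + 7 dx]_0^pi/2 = -sin(2) + sin(1 + exp(pi^2/4)) + tanh(pi^2/4) + 7*pi/2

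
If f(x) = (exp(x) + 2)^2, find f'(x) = 2*exp(2*x) + 4*exp(x)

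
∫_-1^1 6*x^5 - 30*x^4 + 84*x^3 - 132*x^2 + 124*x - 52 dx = -204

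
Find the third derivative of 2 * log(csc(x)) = -4*cos(x)/sin(x)^3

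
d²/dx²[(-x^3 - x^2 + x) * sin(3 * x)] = 9*x^3*sin(3*x) + 9*x^2*sin(3*x) - 18*x^2*cos(3*x) - 15*x*sin(3*x) - 12*x*cos(3*x) - 2*sin(3*x) + 6*cos(3*x)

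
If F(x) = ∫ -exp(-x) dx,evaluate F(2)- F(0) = -1 + exp(-2)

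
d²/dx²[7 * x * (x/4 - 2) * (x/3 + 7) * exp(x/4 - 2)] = 7*x^3*exp(x/4 - 2)/192 + 259*x^2*exp(x/4 - 2)/192 + 119*x*exp(x/4 - 2)/24 - 203*exp(x/4 - 2)/6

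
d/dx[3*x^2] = 6*x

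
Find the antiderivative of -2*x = -x^2 + C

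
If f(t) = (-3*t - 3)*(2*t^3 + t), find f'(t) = -24*t^3 - 18*t^2 - 6*t - 3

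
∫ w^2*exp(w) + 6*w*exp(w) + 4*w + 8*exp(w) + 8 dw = (w + 2)^2*(exp(w) + 2) + C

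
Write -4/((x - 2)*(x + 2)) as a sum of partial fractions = 1/(x + 2) - 1/(x - 2)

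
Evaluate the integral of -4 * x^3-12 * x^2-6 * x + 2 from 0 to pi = -(1 + pi)^4 - 2 + 3*(1 + pi)^2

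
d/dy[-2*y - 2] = -2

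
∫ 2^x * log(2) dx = 2^x + C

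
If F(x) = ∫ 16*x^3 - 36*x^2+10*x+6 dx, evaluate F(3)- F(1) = 60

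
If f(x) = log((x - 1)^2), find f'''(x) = 4/(x^3 - 3*x^2 + 3*x - 1)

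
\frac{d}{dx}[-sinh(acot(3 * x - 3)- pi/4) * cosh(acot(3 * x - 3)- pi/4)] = 3*cosh(2*acot(3*(x - 1)) - pi/2)/(9*x^2 - 18*x + 10)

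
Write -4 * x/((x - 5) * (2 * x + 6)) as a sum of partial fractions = -3/(4*(x + 3)) - 5/(4*(x - 5))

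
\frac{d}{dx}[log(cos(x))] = -tan(x)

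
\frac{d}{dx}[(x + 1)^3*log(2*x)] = (3*x^3*log(x) + x^3 + 3*x^3*log(2) + 6*x^2*log(x) + 3*x^2 + 6*x^2*log(2) + 3*x*log(x) + 3*x*log(2) + 3*x + 1)/x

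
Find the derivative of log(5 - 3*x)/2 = 3/(6*x - 10)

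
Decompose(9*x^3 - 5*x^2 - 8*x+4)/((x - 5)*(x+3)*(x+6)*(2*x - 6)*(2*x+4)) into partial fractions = -259/(594*(x + 6)) + 65/(144*(x + 3)) - 9/(70*(x + 2)) - 89/(1080*(x - 3)) + 241/(1232*(x - 5))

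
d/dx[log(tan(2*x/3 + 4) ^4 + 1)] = (8*tan(2*x/3 + 4)^5 + 8*tan(2*x/3 + 4)^3)/(3*tan(2*x/3 + 4)^4 + 3)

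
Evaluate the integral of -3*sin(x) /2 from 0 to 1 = -3/2 + 3*cos(1)/2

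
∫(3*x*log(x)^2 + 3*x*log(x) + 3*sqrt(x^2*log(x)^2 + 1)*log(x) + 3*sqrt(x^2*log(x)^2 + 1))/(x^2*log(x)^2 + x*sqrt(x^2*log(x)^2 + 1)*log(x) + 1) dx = 3*log(x*log(x) + sqrt(x^2*log(x)^2 + 1)) + C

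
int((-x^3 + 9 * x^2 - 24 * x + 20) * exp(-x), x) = (x - 2)^3*exp(-x) + C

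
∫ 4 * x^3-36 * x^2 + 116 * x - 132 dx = x^4 - 12*x^3 + 58*x^2 - 132*x + C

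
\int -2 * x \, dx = -x^2 + C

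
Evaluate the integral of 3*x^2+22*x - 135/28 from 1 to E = -135*E/28 - 201/28 + exp(3) + 11*exp(2)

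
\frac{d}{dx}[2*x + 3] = 2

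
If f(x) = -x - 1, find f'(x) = -1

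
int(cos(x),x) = sin(x) + C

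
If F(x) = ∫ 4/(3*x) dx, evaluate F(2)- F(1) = 4*log(2)/3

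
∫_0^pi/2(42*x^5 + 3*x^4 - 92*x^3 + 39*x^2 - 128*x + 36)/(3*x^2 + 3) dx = -67*pi^2/12 + log(1 + pi^2/4) + pi^3/24 + 6*pi + 7*pi^4/32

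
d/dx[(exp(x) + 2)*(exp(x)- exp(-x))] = (2*exp(3*x) + 2*exp(2*x) + 2)*exp(-x)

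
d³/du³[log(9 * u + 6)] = 54/(27*u^3 + 54*u^2 + 36*u + 8)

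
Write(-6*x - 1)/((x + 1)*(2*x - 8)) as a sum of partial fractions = -1/(2*(x + 1)) - 5/(2*(x - 4))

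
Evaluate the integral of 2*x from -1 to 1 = 0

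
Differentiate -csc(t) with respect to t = cot(t)*csc(t)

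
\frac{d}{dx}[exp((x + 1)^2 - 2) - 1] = 2*x*exp(x^2 + 2*x - 1) + 2*exp(x^2 + 2*x - 1)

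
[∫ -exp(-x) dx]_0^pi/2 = -1 + exp(-pi/2)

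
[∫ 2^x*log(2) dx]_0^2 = 3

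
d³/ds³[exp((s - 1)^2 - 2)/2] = 4*s^3*exp(s^2 - 2*s - 1) - 12*s^2*exp(s^2 - 2*s - 1) + 18*s*exp(s^2 - 2*s - 1) - 10*exp(s^2 - 2*s - 1)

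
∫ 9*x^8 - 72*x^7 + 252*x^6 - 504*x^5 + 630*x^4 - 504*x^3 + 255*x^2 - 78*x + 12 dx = x^9 - 9*x^8 + 36*x^7 - 84*x^6 + 126*x^5 - 126*x^4 + 85*x^3 - 39*x^2 + 12*x + C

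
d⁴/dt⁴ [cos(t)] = cos(t)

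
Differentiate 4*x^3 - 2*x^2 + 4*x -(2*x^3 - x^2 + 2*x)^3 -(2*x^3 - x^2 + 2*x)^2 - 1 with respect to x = -72*x^8 + 96*x^7 - 210*x^6 + 126*x^5 - 130*x^4 + 12*x^3 - 12*x + 4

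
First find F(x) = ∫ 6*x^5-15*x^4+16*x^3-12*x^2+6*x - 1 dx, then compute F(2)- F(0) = 10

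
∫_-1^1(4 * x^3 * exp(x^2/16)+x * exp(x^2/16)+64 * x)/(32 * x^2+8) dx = 0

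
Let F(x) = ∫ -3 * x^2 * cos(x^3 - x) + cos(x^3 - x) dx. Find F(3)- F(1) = -sin(24)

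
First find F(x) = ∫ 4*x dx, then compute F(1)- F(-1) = 0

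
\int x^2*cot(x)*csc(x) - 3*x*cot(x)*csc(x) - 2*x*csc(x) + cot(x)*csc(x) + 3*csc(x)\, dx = (-x^2 + 3*x - 1)*csc(x) + C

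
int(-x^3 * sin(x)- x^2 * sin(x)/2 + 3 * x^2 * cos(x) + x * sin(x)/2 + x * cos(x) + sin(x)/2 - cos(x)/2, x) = (x^3 + x^2/2 - x/2 - 1/2)*cos(x) + C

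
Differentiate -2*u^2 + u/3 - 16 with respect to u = 1/3 - 4*u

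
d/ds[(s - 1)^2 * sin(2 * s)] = 2*s^2*cos(2*s) + 2*s*sin(2*s) - 4*s*cos(2*s) - 2*sin(2*s) + 2*cos(2*s)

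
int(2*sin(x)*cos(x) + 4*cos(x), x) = (sin(x) + 2)^2 + C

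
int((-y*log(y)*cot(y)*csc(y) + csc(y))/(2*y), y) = log(y)*csc(y)/2 + C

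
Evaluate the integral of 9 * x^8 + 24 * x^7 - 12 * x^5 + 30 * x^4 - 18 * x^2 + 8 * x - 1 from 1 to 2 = 1305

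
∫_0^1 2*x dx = 1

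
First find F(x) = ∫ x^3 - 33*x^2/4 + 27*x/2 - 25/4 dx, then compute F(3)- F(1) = -10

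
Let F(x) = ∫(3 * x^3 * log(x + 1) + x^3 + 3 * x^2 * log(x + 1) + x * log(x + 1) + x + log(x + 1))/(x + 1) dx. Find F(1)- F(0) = 2*log(2)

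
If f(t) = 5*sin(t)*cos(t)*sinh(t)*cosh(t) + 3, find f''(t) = 10*cos(2*t)*cosh(2*t)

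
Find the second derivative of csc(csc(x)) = (-cos(x)^2*cos(1/sin(x)) - cos(1/sin(x)) + cos(x)^2*cos(1/sin(x))^2/(sin(x)*sin(1/sin(x))) + cos(x)^2/(sin(x)*sin(1/sin(x))))/(sin(x)^3*sin(1/sin(x))^2)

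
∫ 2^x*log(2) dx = 2^x + C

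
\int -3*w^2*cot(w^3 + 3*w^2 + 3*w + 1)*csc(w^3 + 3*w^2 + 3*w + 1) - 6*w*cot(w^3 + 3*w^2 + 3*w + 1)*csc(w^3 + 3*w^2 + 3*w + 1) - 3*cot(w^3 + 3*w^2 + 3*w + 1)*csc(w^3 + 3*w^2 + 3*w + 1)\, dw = csc((w + 1)^3) + C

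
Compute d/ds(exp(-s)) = -exp(-s)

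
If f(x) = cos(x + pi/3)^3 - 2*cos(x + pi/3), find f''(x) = (-18*sin(x)^2 + 18*sqrt(3)*sin(x)*cos(x) + 23)*cos(x + pi/3)/4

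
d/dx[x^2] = 2*x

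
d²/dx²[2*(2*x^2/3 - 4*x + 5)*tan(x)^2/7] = 8*x^2*tan(x)^4/7 + 32*x^2*tan(x)^2/21 + 8*x^2/21 - 48*x*tan(x)^4/7 + 32*x*tan(x)^3/21 - 64*x*tan(x)^2/7 + 32*x*tan(x)/21 - 16*x/7 + 60*tan(x)^4/7 - 32*tan(x)^3/7 + 248*tan(x)^2/21 - 32*tan(x)/7 + 20/7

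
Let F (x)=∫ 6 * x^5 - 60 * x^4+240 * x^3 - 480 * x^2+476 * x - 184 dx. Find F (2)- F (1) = 1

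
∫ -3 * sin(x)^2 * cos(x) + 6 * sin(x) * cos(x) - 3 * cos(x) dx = -(sin(x) - 1)^3 + C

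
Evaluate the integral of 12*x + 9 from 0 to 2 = 42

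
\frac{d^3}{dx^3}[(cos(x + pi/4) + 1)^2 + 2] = 2*sin(x + pi/4) + 4*cos(2*x)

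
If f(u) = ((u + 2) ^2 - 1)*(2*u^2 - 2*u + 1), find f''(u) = 24*u^2 + 36*u - 2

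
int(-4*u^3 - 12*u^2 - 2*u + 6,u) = -u^4 - 4*u^3 - u^2 + 6*u + C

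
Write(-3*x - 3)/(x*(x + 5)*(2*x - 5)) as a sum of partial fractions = -14/(25*(2*x - 5)) + 4/(25*(x + 5)) + 3/(25*x)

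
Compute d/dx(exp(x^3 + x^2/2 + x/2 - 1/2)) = 3*x^2*exp(x^3 + x^2/2 + x/2 - 1/2) + x*exp(x^3 + x^2/2 + x/2 - 1/2) + exp(x^3 + x^2/2 + x/2 - 1/2)/2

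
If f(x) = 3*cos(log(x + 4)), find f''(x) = -3*sqrt(2)*cos(log(x + 4) + pi/4)/(x^2 + 8*x + 16)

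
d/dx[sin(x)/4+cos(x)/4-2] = -sin(x)/4 + cos(x)/4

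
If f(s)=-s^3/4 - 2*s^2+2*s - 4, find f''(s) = -3*s/2 - 4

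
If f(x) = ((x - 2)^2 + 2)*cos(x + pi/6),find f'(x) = -x^2*sin(x + pi/6) + 4*x*sin(x + pi/6) + 2*x*cos(x + pi/6) - 6*sin(x + pi/6) - 4*cos(x + pi/6)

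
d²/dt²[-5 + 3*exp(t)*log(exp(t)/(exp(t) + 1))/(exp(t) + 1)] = (-3*(t - log(exp(t) + 1))*exp(2*t) + 3*(t - log(exp(t) + 1))*exp(t) - 3*exp(2*t) + 6*exp(t))/(exp(3*t) + 3*exp(2*t) + 3*exp(t) + 1)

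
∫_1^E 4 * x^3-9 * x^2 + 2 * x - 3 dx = (-3 + E)*(E + exp(3)) + 4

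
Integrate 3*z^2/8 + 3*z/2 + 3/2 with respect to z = z^3/8 + 3*z^2/4 + 3*z/2 + C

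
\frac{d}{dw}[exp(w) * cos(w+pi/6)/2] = sqrt(2)*exp(w)*cos(w + 5*pi/12)/2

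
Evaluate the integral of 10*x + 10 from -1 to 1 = 20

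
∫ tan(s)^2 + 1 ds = tan(s) + C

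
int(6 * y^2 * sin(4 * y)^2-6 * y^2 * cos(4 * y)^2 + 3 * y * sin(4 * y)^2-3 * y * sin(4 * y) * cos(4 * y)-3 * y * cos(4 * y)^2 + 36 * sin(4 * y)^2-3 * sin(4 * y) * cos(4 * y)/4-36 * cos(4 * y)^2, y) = -3*(y^2/2 + y/4 + 3)*sin(4*y)*cos(4*y) + C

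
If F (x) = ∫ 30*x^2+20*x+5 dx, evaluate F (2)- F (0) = 130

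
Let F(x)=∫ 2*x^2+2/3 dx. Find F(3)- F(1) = 56/3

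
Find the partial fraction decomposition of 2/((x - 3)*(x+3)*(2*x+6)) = -1/(36*(x + 3)) - 1/(6*(x + 3)^2) + 1/(36*(x - 3))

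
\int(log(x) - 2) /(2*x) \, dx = (log(x) - 2)^2/4 + C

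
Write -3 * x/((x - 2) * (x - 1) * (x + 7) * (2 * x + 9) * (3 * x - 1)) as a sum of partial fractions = -81/(6380*(3*x - 1)) - 216/(20735*(2*x + 9)) + 7/(2640*(x + 7)) + 3/(176*(x - 1)) - 2/(195*(x - 2))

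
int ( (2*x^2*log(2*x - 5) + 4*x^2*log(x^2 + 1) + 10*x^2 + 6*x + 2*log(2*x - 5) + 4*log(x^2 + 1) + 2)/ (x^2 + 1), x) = (2*x - 5)*log(2*x - 5) + (4*x + 3)*log(x^2 + 1) + C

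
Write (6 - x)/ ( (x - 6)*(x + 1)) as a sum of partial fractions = -1/(x + 1)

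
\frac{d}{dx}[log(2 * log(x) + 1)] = 2/(2*x*log(x) + x)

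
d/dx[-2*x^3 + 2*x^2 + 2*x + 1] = -6*x^2 + 4*x + 2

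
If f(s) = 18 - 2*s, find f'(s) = -2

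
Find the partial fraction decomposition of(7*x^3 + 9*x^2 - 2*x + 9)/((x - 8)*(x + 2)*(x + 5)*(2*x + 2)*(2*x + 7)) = 1391/(1035*(2*x + 7)) - 631/(936*(x + 5)) - 7/(180*(x + 2)) - 13/(360*(x + 1)) + 4153/(53820*(x - 8))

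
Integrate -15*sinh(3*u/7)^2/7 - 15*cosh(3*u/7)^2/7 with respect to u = -5*sinh(6*u/7)/2 + C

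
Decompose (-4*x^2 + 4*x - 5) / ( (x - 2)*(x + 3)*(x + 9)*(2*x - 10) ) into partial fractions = 365/(1848*(x + 9)) - 53/(480*(x + 3)) + 13/(330*(x - 2)) - 85/(672*(x - 5))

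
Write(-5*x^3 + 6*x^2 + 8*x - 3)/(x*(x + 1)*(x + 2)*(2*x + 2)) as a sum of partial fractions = -45/(4*(x + 2)) + 19/(2*(x + 1)) - 3/(4*x)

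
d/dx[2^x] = 2^x*log(2)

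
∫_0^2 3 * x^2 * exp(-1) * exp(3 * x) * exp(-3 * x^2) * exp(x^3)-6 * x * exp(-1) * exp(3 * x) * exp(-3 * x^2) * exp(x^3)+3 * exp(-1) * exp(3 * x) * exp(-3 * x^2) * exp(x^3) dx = E - exp(-1)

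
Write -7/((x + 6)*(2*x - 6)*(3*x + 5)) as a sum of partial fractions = 9/(52*(3*x + 5)) - 7/(234*(x + 6)) - 1/(36*(x - 3))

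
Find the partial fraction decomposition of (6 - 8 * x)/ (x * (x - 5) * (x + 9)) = 13/(21*(x + 9)) - 17/(35*(x - 5)) - 2/(15*x)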